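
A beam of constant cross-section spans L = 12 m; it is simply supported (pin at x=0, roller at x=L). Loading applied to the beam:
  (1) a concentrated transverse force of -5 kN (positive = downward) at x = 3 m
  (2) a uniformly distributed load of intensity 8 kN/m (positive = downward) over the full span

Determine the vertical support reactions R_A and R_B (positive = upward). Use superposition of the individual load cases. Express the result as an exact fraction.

R_A = 177/4 kN, R_B = 187/4 kN

Load 1 — point force P=-5 kN at a=3 m (b=L-a=9):
  R_A = Pb/L = (-5)·9/12 = -15/4 kN
  R_B = Pa/L = (-5)·3/12 = -5/4 kN
Load 2 — uniform load w=8 kN/m over full span:
  R_A = wL/2 = 8·12/2 = 48 kN
  R_B = wL/2 = 8·12/2 = 48 kN
Superposition: R_A = 177/4 kN, R_B = 187/4 kN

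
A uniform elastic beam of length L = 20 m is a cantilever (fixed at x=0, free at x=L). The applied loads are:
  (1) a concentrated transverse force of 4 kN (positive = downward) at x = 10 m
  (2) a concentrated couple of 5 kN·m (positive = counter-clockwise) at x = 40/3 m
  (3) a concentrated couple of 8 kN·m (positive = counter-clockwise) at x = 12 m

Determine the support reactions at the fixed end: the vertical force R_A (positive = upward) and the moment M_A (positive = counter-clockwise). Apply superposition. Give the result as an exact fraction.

Load 1 — point force P=4 kN at a=10 m (b=L-a=10):
  R_A = P = 4 kN
  M_A = Pa = 4·10 = 40 kN·m
Load 2 — applied couple M₀=5 kN·m at a=40/3 m (b=L-a=20/3):
  R_A = 0 kN
  M_A = -M₀ = -5 kN·m
Load 3 — applied couple M₀=8 kN·m at a=12 m (b=L-a=8):
  R_A = 0 kN
  M_A = -M₀ = -8 kN·m
Superposition: R_A = 4 kN, M_A = 27 kN·m

R_A = 4 kN, M_A = 27 kN·m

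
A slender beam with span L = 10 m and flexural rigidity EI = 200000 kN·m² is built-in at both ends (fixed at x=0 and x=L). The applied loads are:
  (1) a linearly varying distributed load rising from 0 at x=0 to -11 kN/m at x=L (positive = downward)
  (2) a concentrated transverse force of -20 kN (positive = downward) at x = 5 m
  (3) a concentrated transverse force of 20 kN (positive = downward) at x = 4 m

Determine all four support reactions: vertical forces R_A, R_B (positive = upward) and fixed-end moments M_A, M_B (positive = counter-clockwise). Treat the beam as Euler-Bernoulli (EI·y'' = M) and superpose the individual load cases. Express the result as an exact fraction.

Load 1 — triangular load w₀=-11 kN/m (0→w₀ over full span):
  R_A = 3w₀L/20 = 3·(-11)·10/20 = -33/2 kN
  M_A = w₀L²/30 = (-11)·10²/30 = -110/3 kN·m
  R_B = 7w₀L/20 = 7·(-11)·10/20 = -77/2 kN
  M_B = -w₀L²/20 = -(-11)·10²/20 = 55 kN·m
Load 2 — point force P=-20 kN at a=5 m (b=L-a=5):
  R_A = Pb²(3a+b)/L³ = (-20)·5²·(3·5+5)/10³ = -10 kN
  M_A = Pab²/L² = (-20)·5·5²/10² = -25 kN·m
  R_B = Pa²(a+3b)/L³ = (-20)·5²·(5+3·5)/10³ = -10 kN
  M_B = -Pa²b/L² = -(-20)·5²·5/10² = 25 kN·m
Load 3 — point force P=20 kN at a=4 m (b=L-a=6):
  R_A = Pb²(3a+b)/L³ = 20·6²·(3·4+6)/10³ = 324/25 kN
  M_A = Pab²/L² = 20·4·6²/10² = 144/5 kN·m
  R_B = Pa²(a+3b)/L³ = 20·4²·(4+3·6)/10³ = 176/25 kN
  M_B = -Pa²b/L² = -20·4²·6/10² = -96/5 kN·m
Superposition: R_A = -677/50 kN, M_A = -493/15 kN·m, R_B = -2073/50 kN, M_B = 304/5 kN·m

R_A = -677/50 kN, M_A = -493/15 kN·m, R_B = -2073/50 kN, M_B = 304/5 kN·m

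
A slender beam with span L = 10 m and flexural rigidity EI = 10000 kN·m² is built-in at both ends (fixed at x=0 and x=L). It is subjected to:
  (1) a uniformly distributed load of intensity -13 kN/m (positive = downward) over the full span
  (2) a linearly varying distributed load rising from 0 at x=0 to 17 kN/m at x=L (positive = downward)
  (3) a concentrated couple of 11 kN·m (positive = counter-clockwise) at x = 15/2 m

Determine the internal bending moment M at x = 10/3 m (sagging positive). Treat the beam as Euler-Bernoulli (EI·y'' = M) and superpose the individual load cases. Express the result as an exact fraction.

Load 1 — uniform load w=-13 kN/m over full span:
  M_1 = wLx/2 - wL²/12 - wx²/2 = (-13)·10·(10/3)/2 - (-13)·10²/12 - (-13)·(10/3)²/2 = -325/9 kN·m
Load 2 — triangular load w₀=17 kN/m (0→w₀ over full span):
  M_2 = 3w₀Lx/20 - w₀L²/30 - w₀x³/(6L) = 3·17·10·(10/3)/20 - 17·10²/30 - 17·(10/3)³/(6·10) = 1445/81 kN·m
Load 3 — applied couple M₀=11 kN·m at a=15/2 m (b=L-a=5/2):
  M_3 = R_Ax - M_A  [x≤a] with R_A=99/80, M_A=55/16 = (99/80)·(10/3) - (55/16) = 11/16 kN·m
Superposition: M = Σ M_i = -22789/1296 kN·m ≈ -17.584105 kN·m

M(10/3) = -22789/1296 kN·m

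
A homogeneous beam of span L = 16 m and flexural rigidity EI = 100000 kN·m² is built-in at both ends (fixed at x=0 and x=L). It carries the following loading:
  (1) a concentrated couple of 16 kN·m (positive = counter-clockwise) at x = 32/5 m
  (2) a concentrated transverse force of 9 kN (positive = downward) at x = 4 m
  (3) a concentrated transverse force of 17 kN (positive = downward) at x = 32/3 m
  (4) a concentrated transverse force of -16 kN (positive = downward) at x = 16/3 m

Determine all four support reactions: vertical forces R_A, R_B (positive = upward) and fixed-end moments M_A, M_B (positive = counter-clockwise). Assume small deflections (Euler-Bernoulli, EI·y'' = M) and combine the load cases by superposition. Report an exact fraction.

R_A = 11443/7200 kN, M_A = 3953/900 kN·m, R_B = 60557/7200 kN, M_B = -6889/300 kN·m

Load 1 — applied couple M₀=16 kN·m at a=32/5 m (b=L-a=48/5):
  R_A = 6M₀ab/L³ = 6·16·(32/5)·(48/5)/16³ = 36/25 kN
  M_A = M₀b(2a-b)/L² = 16·(48/5)·(2·(32/5)-(48/5))/16² = 48/25 kN·m
  R_B = -6M₀ab/L³ = -6·16·(32/5)·(48/5)/16³ = -36/25 kN
  M_B = M₀a(2b-a)/L² = 16·(32/5)·(2·(48/5)-(32/5))/16² = 128/25 kN·m
Load 2 — point force P=9 kN at a=4 m (b=L-a=12):
  R_A = Pb²(3a+b)/L³ = 9·12²·(3·4+12)/16³ = 243/32 kN
  M_A = Pab²/L² = 9·4·12²/16² = 81/4 kN·m
  R_B = Pa²(a+3b)/L³ = 9·4²·(4+3·12)/16³ = 45/32 kN
  M_B = -Pa²b/L² = -9·4²·12/16² = -27/4 kN·m
Load 3 — point force P=17 kN at a=32/3 m (b=L-a=16/3):
  R_A = Pb²(3a+b)/L³ = 17·(16/3)²·(3·(32/3)+(16/3))/16³ = 119/27 kN
  M_A = Pab²/L² = 17·(32/3)·(16/3)²/16² = 544/27 kN·m
  R_B = Pa²(a+3b)/L³ = 17·(32/3)²·((32/3)+3·(16/3))/16³ = 340/27 kN
  M_B = -Pa²b/L² = -17·(32/3)²·(16/3)/16² = -1088/27 kN·m
Load 4 — point force P=-16 kN at a=16/3 m (b=L-a=32/3):
  R_A = Pb²(3a+b)/L³ = (-16)·(32/3)²·(3·(16/3)+(32/3))/16³ = -320/27 kN
  M_A = Pab²/L² = (-16)·(16/3)·(32/3)²/16² = -1024/27 kN·m
  R_B = Pa²(a+3b)/L³ = (-16)·(16/3)²·((16/3)+3·(32/3))/16³ = -112/27 kN
  M_B = -Pa²b/L² = -(-16)·(16/3)²·(32/3)/16² = 512/27 kN·m
Superposition: R_A = 11443/7200 kN, M_A = 3953/900 kN·m, R_B = 60557/7200 kN, M_B = -6889/300 kN·m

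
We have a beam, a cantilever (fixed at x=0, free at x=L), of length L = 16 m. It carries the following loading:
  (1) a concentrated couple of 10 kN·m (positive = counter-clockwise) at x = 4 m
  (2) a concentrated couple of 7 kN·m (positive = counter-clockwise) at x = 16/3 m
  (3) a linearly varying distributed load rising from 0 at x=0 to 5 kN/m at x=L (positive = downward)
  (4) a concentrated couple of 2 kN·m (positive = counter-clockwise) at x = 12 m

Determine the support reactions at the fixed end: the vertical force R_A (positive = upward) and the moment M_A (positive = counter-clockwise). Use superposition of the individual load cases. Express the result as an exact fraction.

Load 1 — applied couple M₀=10 kN·m at a=4 m (b=L-a=12):
  R_A = 0 kN
  M_A = -M₀ = -10 kN·m
Load 2 — applied couple M₀=7 kN·m at a=16/3 m (b=L-a=32/3):
  R_A = 0 kN
  M_A = -M₀ = -7 kN·m
Load 3 — triangular load w₀=5 kN/m (0→w₀ over full span):
  R_A = w₀L/2 = 5·16/2 = 40 kN
  M_A = w₀L²/3 = 5·16²/3 = 1280/3 kN·m
Load 4 — applied couple M₀=2 kN·m at a=12 m (b=L-a=4):
  R_A = 0 kN
  M_A = -M₀ = -2 kN·m
Superposition: R_A = 40 kN, M_A = 1223/3 kN·m

R_A = 40 kN, M_A = 1223/3 kN·m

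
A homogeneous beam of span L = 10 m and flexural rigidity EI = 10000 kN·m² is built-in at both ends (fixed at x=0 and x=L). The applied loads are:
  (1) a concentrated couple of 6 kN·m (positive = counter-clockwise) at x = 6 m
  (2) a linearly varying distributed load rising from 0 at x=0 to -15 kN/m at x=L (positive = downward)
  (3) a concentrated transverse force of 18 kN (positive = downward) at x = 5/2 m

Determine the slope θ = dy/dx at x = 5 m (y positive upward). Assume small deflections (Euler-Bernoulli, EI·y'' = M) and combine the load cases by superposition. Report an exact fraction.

θ(5) = 2567/1600000 rad

Load 1 — applied couple M₀=6 kN·m at a=6 m (b=L-a=4):
  θ_1 = (R_Ax²/2 - M_Ax)/EI  [x≤a] with R_A=108/125, M_A=48/25 = ((108/125)·5²/2 - (48/25)·5)/10000 = 3/25000 rad
Load 2 — triangular load w₀=-15 kN/m (0→w₀ over full span):
  θ_2 = -w₀(2x(L-x)(L-2x)(x+2L)+x²(L-x)²)/(120LEI) = -(-15)·(2·5·(10-5)·(10-2·5)·(5+2·10)+5²·(10-5)²)/(120·10·10000) = 1/1280 rad
Load 3 — point force P=18 kN at a=5/2 m (b=L-a=15/2):
  θ_3 = Pa²(L-x)(2bL-(3b+a)(L-x))/(2L³EI)  [x>a] = 18·(5/2)²·(10-5)·(2·(15/2)·10-(3·(15/2)+(5/2))·(10-5))/(2·10³·10000) = 9/12800 rad
Superposition: θ = Σ θ_i = 2567/1600000 rad ≈ 0.001604 rad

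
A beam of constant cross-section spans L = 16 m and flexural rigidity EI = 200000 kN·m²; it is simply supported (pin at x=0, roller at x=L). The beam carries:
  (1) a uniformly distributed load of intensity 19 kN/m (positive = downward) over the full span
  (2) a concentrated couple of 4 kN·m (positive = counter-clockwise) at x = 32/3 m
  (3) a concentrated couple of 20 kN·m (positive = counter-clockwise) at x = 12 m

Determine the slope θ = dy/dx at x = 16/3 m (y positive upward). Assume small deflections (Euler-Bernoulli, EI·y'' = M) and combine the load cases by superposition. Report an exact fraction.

Load 1 — uniform load w=19 kN/m over full span:
  θ_1 = -w(L³-6Lx²+4x³)/(24EI) = -19·(16³-6·16·(16/3)²+4·(16/3)³)/(24·200000) = -1976/253125 rad
Load 2 — applied couple M₀=4 kN·m at a=32/3 m (b=L-a=16/3):
  θ_2 = (M₀x²/(2L)+C₁)/EI  [x≤a] with C₁=M₀(3b²-L²)/(6L)=-64/9 = (4·(16/3)²/(2·16)+(-64/9))/200000 = -1/56250 rad
Load 3 — applied couple M₀=20 kN·m at a=12 m (b=L-a=4):
  θ_3 = (M₀x²/(2L)+C₁)/EI  [x≤a] with C₁=M₀(3b²-L²)/(6L)=-130/3 = (20·(16/3)²/(2·16)+(-130/3))/200000 = -23/180000 rad
Superposition: θ = Σ θ_i = -64411/8100000 rad ≈ -0.007952 rad

θ(16/3) = -64411/8100000 rad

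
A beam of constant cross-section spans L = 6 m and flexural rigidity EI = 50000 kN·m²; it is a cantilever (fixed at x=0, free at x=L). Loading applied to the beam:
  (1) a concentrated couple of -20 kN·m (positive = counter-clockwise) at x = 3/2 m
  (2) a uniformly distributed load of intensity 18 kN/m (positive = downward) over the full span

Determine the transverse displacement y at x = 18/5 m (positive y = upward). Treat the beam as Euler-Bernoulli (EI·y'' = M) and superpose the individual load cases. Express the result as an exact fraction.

y(18/5) = -1838979/62500000 m

Load 1 — applied couple M₀=-20 kN·m at a=3/2 m (b=L-a=9/2):
  y_1 = M₀a(2x-a)/(2EI)  [x>a] = (-20)·(3/2)·(2·(18/5)-(3/2))/(2·50000) = -171/100000 m
Load 2 — uniform load w=18 kN/m over full span:
  y_2 = -wx²(x²-4Lx+6L²)/(24EI) = -18·(18/5)²·((18/5)²-4·6·(18/5)+6·6²)/(24·50000) = -216513/7812500 m
Superposition: y = Σ y_i = -1838979/62500000 m ≈ -0.029424 m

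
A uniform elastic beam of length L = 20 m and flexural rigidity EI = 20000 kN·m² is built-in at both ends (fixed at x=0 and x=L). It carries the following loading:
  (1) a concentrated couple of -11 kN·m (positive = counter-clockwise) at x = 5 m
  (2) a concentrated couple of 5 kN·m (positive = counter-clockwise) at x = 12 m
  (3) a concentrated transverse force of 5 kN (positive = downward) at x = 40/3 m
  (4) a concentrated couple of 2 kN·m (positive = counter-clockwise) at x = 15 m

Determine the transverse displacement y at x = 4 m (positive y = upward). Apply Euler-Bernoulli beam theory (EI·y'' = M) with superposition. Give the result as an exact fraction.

Load 1 — applied couple M₀=-11 kN·m at a=5 m (b=L-a=15):
  y_1 = (R_Ax³/6 - M_Ax²/2)/EI  [x≤a] with R_A=-99/160, M_A=33/16 = ((-99/160)·4³/6 - (33/16)·4²/2)/20000 = -231/200000 m
Load 2 — applied couple M₀=5 kN·m at a=12 m (b=L-a=8):
  y_2 = (R_Ax³/6 - M_Ax²/2)/EI  [x≤a] with R_A=9/25, M_A=8/5 = ((9/25)·4³/6 - (8/5)·4²/2)/20000 = -7/15625 m
Load 3 — point force P=5 kN at a=40/3 m (b=L-a=20/3):
  y_3 = -Pb²x²(3aL-(3a+b)x)/(6L³EI)  [x≤a] = -5·(20/3)²·4²·(3·(40/3)·20-(3·(40/3)+(20/3))·4)/(6·20³·20000) = -23/10125 m
Load 4 — applied couple M₀=2 kN·m at a=15 m (b=L-a=5):
  y_4 = (R_Ax³/6 - M_Ax²/2)/EI  [x≤a] with R_A=9/80, M_A=5/8 = ((9/80)·4³/6 - (5/8)·4²/2)/20000 = -19/100000 m
Superposition: y = Σ y_i = -329233/81000000 m ≈ -0.004065 m

y(4) = -329233/81000000 m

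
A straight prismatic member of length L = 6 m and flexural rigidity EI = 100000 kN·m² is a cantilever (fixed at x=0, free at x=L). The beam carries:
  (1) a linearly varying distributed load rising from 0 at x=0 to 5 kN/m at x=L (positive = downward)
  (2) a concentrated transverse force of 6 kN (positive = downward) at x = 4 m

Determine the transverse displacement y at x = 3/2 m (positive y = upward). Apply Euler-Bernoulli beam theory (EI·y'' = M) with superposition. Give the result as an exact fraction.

Load 1 — triangular load w₀=5 kN/m (0→w₀ over full span):
  y_1 = (w₀Lx³/12-w₀L²x²/6-w₀x⁵/(120L))/EI = (5·6·(3/2)³/12-5·6²·(3/2)²/6-5·(3/2)⁵/(120·6))/100000 = -30267/51200000 m
Load 2 — point force P=6 kN at a=4 m (b=L-a=2):
  y_2 = -Px²(3a-x)/(6EI)  [x≤a] = -6·(3/2)²·(3·4-(3/2))/(6·100000) = -189/800000 m
Superposition: y = Σ y_i = -42363/51200000 m ≈ -0.000827 m

y(3/2) = -42363/51200000 m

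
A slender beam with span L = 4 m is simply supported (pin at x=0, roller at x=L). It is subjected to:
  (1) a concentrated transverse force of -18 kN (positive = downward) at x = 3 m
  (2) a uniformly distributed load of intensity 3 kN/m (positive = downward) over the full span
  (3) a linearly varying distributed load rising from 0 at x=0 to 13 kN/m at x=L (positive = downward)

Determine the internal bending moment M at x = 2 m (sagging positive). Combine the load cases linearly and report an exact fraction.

M(2) = 10 kN·m

Load 1 — point force P=-18 kN at a=3 m (b=L-a=1):
  M_1 = Pbx/L  [x≤a] = (-18)·1·2/4 = -9 kN·m
Load 2 — uniform load w=3 kN/m over full span:
  M_2 = wx(L-x)/2 = 3·2·(4-2)/2 = 6 kN·m
Load 3 — triangular load w₀=13 kN/m (0→w₀ over full span):
  M_3 = w₀Lx/6 - w₀x³/(6L) = 13·4·2/6 - 13·2³/(6·4) = 13 kN·m
Superposition: M = Σ M_i = 10 kN·m ≈ 10.000000 kN·m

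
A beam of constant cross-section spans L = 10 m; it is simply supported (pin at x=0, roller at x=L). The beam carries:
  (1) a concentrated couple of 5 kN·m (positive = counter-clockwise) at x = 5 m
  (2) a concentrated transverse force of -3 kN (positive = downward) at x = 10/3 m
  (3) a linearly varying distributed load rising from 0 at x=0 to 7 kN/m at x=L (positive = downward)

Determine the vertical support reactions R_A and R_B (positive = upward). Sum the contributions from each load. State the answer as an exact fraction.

R_A = 61/6 kN, R_B = 131/6 kN

Load 1 — applied couple M₀=5 kN·m at a=5 m (b=L-a=5):
  R_A = M₀/L = 5/10 = 1/2 kN
  R_B = -M₀/L = -5/10 = -1/2 kN
Load 2 — point force P=-3 kN at a=10/3 m (b=L-a=20/3):
  R_A = Pb/L = (-3)·(20/3)/10 = -2 kN
  R_B = Pa/L = (-3)·(10/3)/10 = -1 kN
Load 3 — triangular load w₀=7 kN/m (0→w₀ over full span):
  R_A = w₀L/6 = 7·10/6 = 35/3 kN
  R_B = w₀L/3 = 7·10/3 = 70/3 kN
Superposition: R_A = 61/6 kN, R_B = 131/6 kN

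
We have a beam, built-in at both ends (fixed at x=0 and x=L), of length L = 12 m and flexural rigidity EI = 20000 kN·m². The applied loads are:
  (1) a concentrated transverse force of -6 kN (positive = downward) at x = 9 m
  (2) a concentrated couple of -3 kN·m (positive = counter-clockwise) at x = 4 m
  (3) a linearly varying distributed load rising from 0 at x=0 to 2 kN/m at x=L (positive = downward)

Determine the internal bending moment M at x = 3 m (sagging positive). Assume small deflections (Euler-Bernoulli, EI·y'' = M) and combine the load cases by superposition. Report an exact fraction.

M(3) = 1/80 kN·m

Load 1 — point force P=-6 kN at a=9 m (b=L-a=3):
  M_1 = Pb²(3a+b)x/L³ - Pab²/L²  [x≤a] = (-6)·3²·(3·9+3)·3/12³ - (-6)·9·3²/12² = 9/16 kN·m
Load 2 — applied couple M₀=-3 kN·m at a=4 m (b=L-a=8):
  M_2 = R_Ax - M_A  [x≤a] with R_A=-1/3, M_A=0 = (-1/3)·3 - 0 = -1 kN·m
Load 3 — triangular load w₀=2 kN/m (0→w₀ over full span):
  M_3 = 3w₀Lx/20 - w₀L²/30 - w₀x³/(6L) = 3·2·12·3/20 - 2·12²/30 - 2·3³/(6·12) = 9/20 kN·m
Superposition: M = Σ M_i = 1/80 kN·m ≈ 0.012500 kN·m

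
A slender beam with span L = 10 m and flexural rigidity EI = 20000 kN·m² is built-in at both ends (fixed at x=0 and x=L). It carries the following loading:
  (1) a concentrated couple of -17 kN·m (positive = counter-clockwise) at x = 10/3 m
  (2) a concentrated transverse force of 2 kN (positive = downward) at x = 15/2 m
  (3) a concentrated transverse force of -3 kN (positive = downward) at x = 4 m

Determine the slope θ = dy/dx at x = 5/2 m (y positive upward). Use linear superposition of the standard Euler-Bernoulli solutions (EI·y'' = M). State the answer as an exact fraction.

Load 1 — applied couple M₀=-17 kN·m at a=10/3 m (b=L-a=20/3):
  θ_1 = (R_Ax²/2 - M_Ax)/EI  [x≤a] with R_A=-34/15, M_A=0 = ((-34/15)·(5/2)²/2 - 0·(5/2))/20000 = -17/48000 rad
Load 2 — point force P=2 kN at a=15/2 m (b=L-a=5/2):
  θ_2 = -Pb²x(2aL-(3a+b)x)/(2L³EI)  [x≤a] = -2·(5/2)²·(5/2)·(2·(15/2)·10-(3·(15/2)+(5/2))·(5/2))/(2·10³·20000) = -7/102400 rad
Load 3 — point force P=-3 kN at a=4 m (b=L-a=6):
  θ_3 = -Pb²x(2aL-(3a+b)x)/(2L³EI)  [x≤a] = -(-3)·6²·(5/2)·(2·4·10-(3·4+6)·(5/2))/(2·10³·20000) = 189/800000 rad
Superposition: θ = Σ θ_i = -7153/38400000 rad ≈ -0.000186 rad

θ(5/2) = -7153/38400000 rad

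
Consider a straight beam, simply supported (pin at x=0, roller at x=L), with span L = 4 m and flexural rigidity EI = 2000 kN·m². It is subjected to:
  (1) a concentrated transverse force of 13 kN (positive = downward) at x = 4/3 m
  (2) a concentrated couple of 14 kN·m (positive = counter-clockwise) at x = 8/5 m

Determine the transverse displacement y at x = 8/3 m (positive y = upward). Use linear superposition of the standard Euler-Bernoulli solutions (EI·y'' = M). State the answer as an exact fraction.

y(8/3) = -2618/759375 m

Load 1 — point force P=13 kN at a=4/3 m (b=L-a=8/3):
  y_1 = -Pa(L-x)(2Lx-a²-x²)/(6LEI)  [x>a] = -13·(4/3)·(4-(8/3))·(2·4·(8/3)-(4/3)²-(8/3)²)/(6·4·2000) = -182/30375 m
Load 2 — applied couple M₀=14 kN·m at a=8/5 m (b=L-a=12/5):
  y_2 = (M₀x³/(6L)-M₀(x-a)²/2+C₁x)/EI  [x>a] with C₁=M₀(3b²-L²)/(6L)=56/75 = (14·(8/3)³/(6·4)-14·((8/3)-(8/5))²/2+(56/75)·(8/3))/2000 = 644/253125 m
Superposition: y = Σ y_i = -2618/759375 m ≈ -0.003448 m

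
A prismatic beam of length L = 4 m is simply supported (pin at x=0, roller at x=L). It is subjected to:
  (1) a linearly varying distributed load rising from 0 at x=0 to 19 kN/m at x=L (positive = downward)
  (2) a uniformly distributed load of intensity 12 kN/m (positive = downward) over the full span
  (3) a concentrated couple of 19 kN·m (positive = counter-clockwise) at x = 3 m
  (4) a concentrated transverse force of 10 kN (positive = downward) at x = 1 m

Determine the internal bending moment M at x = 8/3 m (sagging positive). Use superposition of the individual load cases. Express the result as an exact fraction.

M(8/3) = 4544/81 kN·m

Load 1 — triangular load w₀=19 kN/m (0→w₀ over full span):
  M_1 = w₀Lx/6 - w₀x³/(6L) = 19·4·(8/3)/6 - 19·(8/3)³/(6·4) = 1520/81 kN·m
Load 2 — uniform load w=12 kN/m over full span:
  M_2 = wx(L-x)/2 = 12·(8/3)·(4-(8/3))/2 = 64/3 kN·m
Load 3 — applied couple M₀=19 kN·m at a=3 m (b=L-a=1):
  M_3 = M₀x/L  [x≤a] = 19·(8/3)/4 = 38/3 kN·m
Load 4 — point force P=10 kN at a=1 m (b=L-a=3):
  M_4 = Pa(L-x)/L  [x>a] = 10·1·(4-(8/3))/4 = 10/3 kN·m
Superposition: M = Σ M_i = 4544/81 kN·m ≈ 56.098765 kN·m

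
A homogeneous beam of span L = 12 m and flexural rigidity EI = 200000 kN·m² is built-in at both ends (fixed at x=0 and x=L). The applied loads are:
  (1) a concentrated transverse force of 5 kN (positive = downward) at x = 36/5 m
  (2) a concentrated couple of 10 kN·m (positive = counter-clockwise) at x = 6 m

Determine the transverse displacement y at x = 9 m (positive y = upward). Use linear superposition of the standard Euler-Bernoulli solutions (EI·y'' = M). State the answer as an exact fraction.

Load 1 — point force P=5 kN at a=36/5 m (b=L-a=24/5):
  y_1 = -Pa²(L-x)²(3bL-(3b+a)(L-x))/(6L³EI)  [x>a] = -5·(36/5)²·(12-9)²·(3·(24/5)·12-(3·(24/5)+(36/5))·(12-9))/(6·12³·200000) = -243/2000000 m
Load 2 — applied couple M₀=10 kN·m at a=6 m (b=L-a=6):
  y_2 = (R_Ax³/6 - M_Ax²/2 - M₀(x-a)²/2)/EI  [x>a] with R_A=5/4, M_A=5/2 = ((5/4)·9³/6 - (5/2)·9²/2 - 10·(9-6)²/2)/200000 = 9/320000 m
Superposition: y = Σ y_i = -747/8000000 m ≈ -0.000093 m

y(9) = -747/8000000 m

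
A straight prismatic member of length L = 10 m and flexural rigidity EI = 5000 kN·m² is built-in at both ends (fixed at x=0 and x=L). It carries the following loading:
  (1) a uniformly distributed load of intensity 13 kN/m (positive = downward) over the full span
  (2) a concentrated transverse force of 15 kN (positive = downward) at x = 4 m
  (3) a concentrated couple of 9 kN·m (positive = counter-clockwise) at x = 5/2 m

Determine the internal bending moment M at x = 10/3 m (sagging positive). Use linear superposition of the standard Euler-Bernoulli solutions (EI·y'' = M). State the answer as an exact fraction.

Load 1 — uniform load w=13 kN/m over full span:
  M_1 = wLx/2 - wL²/12 - wx²/2 = 13·10·(10/3)/2 - 13·10²/12 - 13·(10/3)²/2 = 325/9 kN·m
Load 2 — point force P=15 kN at a=4 m (b=L-a=6):
  M_2 = Pb²(3a+b)x/L³ - Pab²/L²  [x≤a] = 15·6²·(3·4+6)·(10/3)/10³ - 15·4·6²/10² = 54/5 kN·m
Load 3 — applied couple M₀=9 kN·m at a=5/2 m (b=L-a=15/2):
  M_3 = R_Ax - M_A - M₀  [x>a] with R_A=81/80, M_A=-27/16 = (81/80)·(10/3) - (-27/16) - 9 = -63/16 kN·m
Superposition: M = Σ M_i = 30941/720 kN·m ≈ 42.973611 kN·m

M(10/3) = 30941/720 kN·m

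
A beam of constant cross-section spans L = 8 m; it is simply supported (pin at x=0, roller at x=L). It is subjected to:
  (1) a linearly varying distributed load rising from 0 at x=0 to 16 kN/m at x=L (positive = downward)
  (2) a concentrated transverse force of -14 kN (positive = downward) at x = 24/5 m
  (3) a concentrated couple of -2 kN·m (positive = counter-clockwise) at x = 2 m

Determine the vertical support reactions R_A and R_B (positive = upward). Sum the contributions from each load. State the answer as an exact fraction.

Load 1 — triangular load w₀=16 kN/m (0→w₀ over full span):
  R_A = w₀L/6 = 16·8/6 = 64/3 kN
  R_B = w₀L/3 = 16·8/3 = 128/3 kN
Load 2 — point force P=-14 kN at a=24/5 m (b=L-a=16/5):
  R_A = Pb/L = (-14)·(16/5)/8 = -28/5 kN
  R_B = Pa/L = (-14)·(24/5)/8 = -42/5 kN
Load 3 — applied couple M₀=-2 kN·m at a=2 m (b=L-a=6):
  R_A = M₀/L = (-2)/8 = -1/4 kN
  R_B = -M₀/L = -(-2)/8 = 1/4 kN
Superposition: R_A = 929/60 kN, R_B = 2071/60 kN

R_A = 929/60 kN, R_B = 2071/60 kN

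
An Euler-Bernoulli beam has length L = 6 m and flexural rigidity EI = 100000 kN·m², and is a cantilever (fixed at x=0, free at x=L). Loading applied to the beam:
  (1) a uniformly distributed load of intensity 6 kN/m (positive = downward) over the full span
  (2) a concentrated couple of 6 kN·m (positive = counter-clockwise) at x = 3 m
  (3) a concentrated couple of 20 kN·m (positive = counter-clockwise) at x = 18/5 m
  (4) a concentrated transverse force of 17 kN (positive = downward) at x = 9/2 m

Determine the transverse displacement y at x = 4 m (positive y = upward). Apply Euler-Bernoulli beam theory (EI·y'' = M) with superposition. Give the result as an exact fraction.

Load 1 — uniform load w=6 kN/m over full span:
  y_1 = -wx²(x²-4Lx+6L²)/(24EI) = -6·4²·(4²-4·6·4+6·6²)/(24·100000) = -17/3125 m
Load 2 — applied couple M₀=6 kN·m at a=3 m (b=L-a=3):
  y_2 = M₀a(2x-a)/(2EI)  [x>a] = 6·3·(2·4-3)/(2·100000) = 9/20000 m
Load 3 — applied couple M₀=20 kN·m at a=18/5 m (b=L-a=12/5):
  y_3 = M₀a(2x-a)/(2EI)  [x>a] = 20·(18/5)·(2·4-(18/5))/(2·100000) = 99/62500 m
Load 4 — point force P=17 kN at a=9/2 m (b=L-a=3/2):
  y_4 = -Px²(3a-x)/(6EI)  [x≤a] = -17·4²·(3·(9/2)-4)/(6·100000) = -323/75000 m
Superposition: y = Σ y_i = -11569/1500000 m ≈ -0.007713 m

y(4) = -11569/1500000 m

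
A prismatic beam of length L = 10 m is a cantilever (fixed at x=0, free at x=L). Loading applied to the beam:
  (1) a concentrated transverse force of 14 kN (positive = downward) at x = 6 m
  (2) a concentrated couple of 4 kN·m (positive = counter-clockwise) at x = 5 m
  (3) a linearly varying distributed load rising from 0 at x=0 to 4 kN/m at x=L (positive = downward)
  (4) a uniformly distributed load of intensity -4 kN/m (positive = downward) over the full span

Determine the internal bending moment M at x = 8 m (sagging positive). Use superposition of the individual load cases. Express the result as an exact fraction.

Load 1 — point force P=14 kN at a=6 m (b=L-a=4):
  M_1 = 0  [x>a] = 0 kN·m
Load 2 — applied couple M₀=4 kN·m at a=5 m (b=L-a=5):
  M_2 = 0  [x>a] = 0 kN·m
Load 3 — triangular load w₀=4 kN/m (0→w₀ over full span):
  M_3 = w₀Lx/2 - w₀L²/3 - w₀x³/(6L) = 4·10·8/2 - 4·10²/3 - 4·8³/(6·10) = -112/15 kN·m
Load 4 — uniform load w=-4 kN/m over full span:
  M_4 = -w(L-x)²/2 = -(-4)·(10-8)²/2 = 8 kN·m
Superposition: M = Σ M_i = 8/15 kN·m ≈ 0.533333 kN·m

M(8) = 8/15 kN·m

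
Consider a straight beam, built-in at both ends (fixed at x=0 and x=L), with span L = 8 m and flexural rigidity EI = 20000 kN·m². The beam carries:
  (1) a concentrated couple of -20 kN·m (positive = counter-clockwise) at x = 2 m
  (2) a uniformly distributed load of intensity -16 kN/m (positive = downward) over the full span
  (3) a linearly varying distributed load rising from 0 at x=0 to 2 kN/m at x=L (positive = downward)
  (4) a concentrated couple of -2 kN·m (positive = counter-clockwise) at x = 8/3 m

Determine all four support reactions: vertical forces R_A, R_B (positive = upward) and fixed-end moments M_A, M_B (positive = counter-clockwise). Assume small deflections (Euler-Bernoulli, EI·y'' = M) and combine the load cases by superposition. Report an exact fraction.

R_A = -15539/240 kN, M_A = -4639/60 kN·m, R_B = -13261/240 kN, M_B = 4321/60 kN·m

Load 1 — applied couple M₀=-20 kN·m at a=2 m (b=L-a=6):
  R_A = 6M₀ab/L³ = 6·(-20)·2·6/8³ = -45/16 kN
  M_A = M₀b(2a-b)/L² = (-20)·6·(2·2-6)/8² = 15/4 kN·m
  R_B = -6M₀ab/L³ = -6·(-20)·2·6/8³ = 45/16 kN
  M_B = M₀a(2b-a)/L² = (-20)·2·(2·6-2)/8² = -25/4 kN·m
Load 2 — uniform load w=-16 kN/m over full span:
  R_A = wL/2 = (-16)·8/2 = -64 kN
  M_A = wL²/12 = (-16)·8²/12 = -256/3 kN·m
  R_B = wL/2 = (-16)·8/2 = -64 kN
  M_B = -wL²/12 = -(-16)·8²/12 = 256/3 kN·m
Load 3 — triangular load w₀=2 kN/m (0→w₀ over full span):
  R_A = 3w₀L/20 = 3·2·8/20 = 12/5 kN
  M_A = w₀L²/30 = 2·8²/30 = 64/15 kN·m
  R_B = 7w₀L/20 = 7·2·8/20 = 28/5 kN
  M_B = -w₀L²/20 = -2·8²/20 = -32/5 kN·m
Load 4 — applied couple M₀=-2 kN·m at a=8/3 m (b=L-a=16/3):
  R_A = 6M₀ab/L³ = 6·(-2)·(8/3)·(16/3)/8³ = -1/3 kN
  M_A = M₀b(2a-b)/L² = (-2)·(16/3)·(2·(8/3)-(16/3))/8² = 0 kN·m
  R_B = -6M₀ab/L³ = -6·(-2)·(8/3)·(16/3)/8³ = 1/3 kN
  M_B = M₀a(2b-a)/L² = (-2)·(8/3)·(2·(16/3)-(8/3))/8² = -2/3 kN·m
Superposition: R_A = -15539/240 kN, M_A = -4639/60 kN·m, R_B = -13261/240 kN, M_B = 4321/60 kN·m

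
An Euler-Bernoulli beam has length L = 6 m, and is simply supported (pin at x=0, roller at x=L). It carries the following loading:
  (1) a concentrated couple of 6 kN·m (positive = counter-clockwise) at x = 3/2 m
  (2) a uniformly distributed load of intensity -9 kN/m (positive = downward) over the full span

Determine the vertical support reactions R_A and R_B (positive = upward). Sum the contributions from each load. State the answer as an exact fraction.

Load 1 — applied couple M₀=6 kN·m at a=3/2 m (b=L-a=9/2):
  R_A = M₀/L = 6/6 = 1 kN
  R_B = -M₀/L = -6/6 = -1 kN
Load 2 — uniform load w=-9 kN/m over full span:
  R_A = wL/2 = (-9)·6/2 = -27 kN
  R_B = wL/2 = (-9)·6/2 = -27 kN
Superposition: R_A = -26 kN, R_B = -28 kN

R_A = -26 kN, R_B = -28 kN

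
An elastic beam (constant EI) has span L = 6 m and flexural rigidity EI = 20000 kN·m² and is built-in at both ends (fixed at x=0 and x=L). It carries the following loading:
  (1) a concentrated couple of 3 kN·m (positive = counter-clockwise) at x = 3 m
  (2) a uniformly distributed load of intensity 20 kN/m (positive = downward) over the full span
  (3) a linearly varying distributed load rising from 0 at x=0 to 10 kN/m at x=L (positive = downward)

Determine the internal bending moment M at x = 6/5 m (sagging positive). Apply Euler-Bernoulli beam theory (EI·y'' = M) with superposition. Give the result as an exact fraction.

M(6/5) = -393/100 kN·m

Load 1 — applied couple M₀=3 kN·m at a=3 m (b=L-a=3):
  M_1 = R_Ax - M_A  [x≤a] with R_A=3/4, M_A=3/4 = (3/4)·(6/5) - (3/4) = 3/20 kN·m
Load 2 — uniform load w=20 kN/m over full span:
  M_2 = wLx/2 - wL²/12 - wx²/2 = 20·6·(6/5)/2 - 20·6²/12 - 20·(6/5)²/2 = -12/5 kN·m
Load 3 — triangular load w₀=10 kN/m (0→w₀ over full span):
  M_3 = 3w₀Lx/20 - w₀L²/30 - w₀x³/(6L) = 3·10·6·(6/5)/20 - 10·6²/30 - 10·(6/5)³/(6·6) = -42/25 kN·m
Superposition: M = Σ M_i = -393/100 kN·m ≈ -3.930000 kN·m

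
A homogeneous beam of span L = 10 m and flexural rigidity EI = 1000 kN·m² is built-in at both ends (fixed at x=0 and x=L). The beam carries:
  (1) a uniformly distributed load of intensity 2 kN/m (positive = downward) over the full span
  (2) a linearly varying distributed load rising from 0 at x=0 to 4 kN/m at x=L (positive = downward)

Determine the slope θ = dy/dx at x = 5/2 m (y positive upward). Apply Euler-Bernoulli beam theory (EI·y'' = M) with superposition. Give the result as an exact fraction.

θ(5/2) = -79/2560 rad

Load 1 — uniform load w=2 kN/m over full span:
  θ_1 = -wx(L-x)(L-2x)/(12EI) = -2·(5/2)·(10-(5/2))·(10-2·(5/2))/(12·1000) = -1/64 rad
Load 2 — triangular load w₀=4 kN/m (0→w₀ over full span):
  θ_2 = -w₀(2x(L-x)(L-2x)(x+2L)+x²(L-x)²)/(120LEI) = -4·(2·(5/2)·(10-(5/2))·(10-2·(5/2))·((5/2)+2·10)+(5/2)²·(10-(5/2))²)/(120·10·1000) = -39/2560 rad
Superposition: θ = Σ θ_i = -79/2560 rad ≈ -0.030859 rad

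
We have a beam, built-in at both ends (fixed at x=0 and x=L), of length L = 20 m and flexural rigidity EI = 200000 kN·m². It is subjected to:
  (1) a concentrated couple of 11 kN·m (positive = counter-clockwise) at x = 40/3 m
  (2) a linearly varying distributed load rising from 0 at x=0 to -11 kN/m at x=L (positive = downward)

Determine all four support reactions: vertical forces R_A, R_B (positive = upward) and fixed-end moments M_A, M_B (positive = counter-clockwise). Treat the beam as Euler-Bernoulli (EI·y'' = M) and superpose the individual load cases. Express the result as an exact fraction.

R_A = -484/15 kN, M_A = -143 kN·m, R_B = -1166/15 kN, M_B = 220 kN·m

Load 1 — applied couple M₀=11 kN·m at a=40/3 m (b=L-a=20/3):
  R_A = 6M₀ab/L³ = 6·11·(40/3)·(20/3)/20³ = 11/15 kN
  M_A = M₀b(2a-b)/L² = 11·(20/3)·(2·(40/3)-(20/3))/20² = 11/3 kN·m
  R_B = -6M₀ab/L³ = -6·11·(40/3)·(20/3)/20³ = -11/15 kN
  M_B = M₀a(2b-a)/L² = 11·(40/3)·(2·(20/3)-(40/3))/20² = 0 kN·m
Load 2 — triangular load w₀=-11 kN/m (0→w₀ over full span):
  R_A = 3w₀L/20 = 3·(-11)·20/20 = -33 kN
  M_A = w₀L²/30 = (-11)·20²/30 = -440/3 kN·m
  R_B = 7w₀L/20 = 7·(-11)·20/20 = -77 kN
  M_B = -w₀L²/20 = -(-11)·20²/20 = 220 kN·m
Superposition: R_A = -484/15 kN, M_A = -143 kN·m, R_B = -1166/15 kN, M_B = 220 kN·m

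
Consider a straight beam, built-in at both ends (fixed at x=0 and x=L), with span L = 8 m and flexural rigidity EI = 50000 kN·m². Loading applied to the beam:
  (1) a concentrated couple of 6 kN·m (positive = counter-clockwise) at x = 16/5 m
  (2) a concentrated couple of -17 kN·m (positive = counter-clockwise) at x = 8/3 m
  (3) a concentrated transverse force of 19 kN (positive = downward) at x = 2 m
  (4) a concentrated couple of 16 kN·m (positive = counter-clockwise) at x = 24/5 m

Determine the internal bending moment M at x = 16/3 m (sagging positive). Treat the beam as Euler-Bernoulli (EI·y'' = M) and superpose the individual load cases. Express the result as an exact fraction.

Load 1 — applied couple M₀=6 kN·m at a=16/5 m (b=L-a=24/5):
  M_1 = R_Ax - M_A - M₀  [x>a] with R_A=27/25, M_A=18/25 = (27/25)·(16/3) - (18/25) - 6 = -24/25 kN·m
Load 2 — applied couple M₀=-17 kN·m at a=8/3 m (b=L-a=16/3):
  M_2 = R_Ax - M_A - M₀  [x>a] with R_A=-17/6, M_A=0 = (-17/6)·(16/3) - 0 - (-17) = 17/9 kN·m
Load 3 — point force P=19 kN at a=2 m (b=L-a=6):
  M_3 = Pa²(a+3b)(L-x)/L³ - Pa²b/L²  [x>a] = 19·2²·(2+3·6)·(8-(16/3))/8³ - 19·2²·6/8² = 19/24 kN·m
Load 4 — applied couple M₀=16 kN·m at a=24/5 m (b=L-a=16/5):
  M_4 = R_Ax - M_A - M₀  [x>a] with R_A=72/25, M_A=128/25 = (72/25)·(16/3) - (128/25) - 16 = -144/25 kN·m
Superposition: M = Σ M_i = -7271/1800 kN·m ≈ -4.039444 kN·m

M(16/3) = -7271/1800 kN·m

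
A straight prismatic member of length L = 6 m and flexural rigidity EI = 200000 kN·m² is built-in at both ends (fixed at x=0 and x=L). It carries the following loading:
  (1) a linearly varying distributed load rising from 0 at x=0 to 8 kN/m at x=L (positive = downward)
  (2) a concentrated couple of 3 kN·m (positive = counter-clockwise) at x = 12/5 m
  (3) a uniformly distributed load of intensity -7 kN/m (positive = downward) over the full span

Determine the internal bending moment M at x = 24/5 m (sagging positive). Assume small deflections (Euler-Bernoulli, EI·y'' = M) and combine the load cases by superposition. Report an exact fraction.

Load 1 — triangular load w₀=8 kN/m (0→w₀ over full span):
  M_1 = 3w₀Lx/20 - w₀L²/30 - w₀x³/(6L) = 3·8·6·(24/5)/20 - 8·6²/30 - 8·(24/5)³/(6·6) = 48/125 kN·m
Load 2 — applied couple M₀=3 kN·m at a=12/5 m (b=L-a=18/5):
  M_2 = R_Ax - M_A - M₀  [x>a] with R_A=18/25, M_A=9/25 = (18/25)·(24/5) - (9/25) - 3 = 12/125 kN·m
Load 3 — uniform load w=-7 kN/m over full span:
  M_3 = wLx/2 - wL²/12 - wx²/2 = (-7)·6·(24/5)/2 - (-7)·6²/12 - (-7)·(24/5)²/2 = 21/25 kN·m
Superposition: M = Σ M_i = 33/25 kN·m ≈ 1.320000 kN·m

M(24/5) = 33/25 kN·m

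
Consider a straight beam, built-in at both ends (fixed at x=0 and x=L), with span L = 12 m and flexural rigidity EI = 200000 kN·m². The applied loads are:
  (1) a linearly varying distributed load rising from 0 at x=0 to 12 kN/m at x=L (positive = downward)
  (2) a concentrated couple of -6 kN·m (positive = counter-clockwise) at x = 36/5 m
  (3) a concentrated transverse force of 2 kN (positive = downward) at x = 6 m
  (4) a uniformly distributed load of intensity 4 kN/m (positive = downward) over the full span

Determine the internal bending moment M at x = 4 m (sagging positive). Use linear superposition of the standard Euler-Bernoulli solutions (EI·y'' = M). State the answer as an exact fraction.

Load 1 — triangular load w₀=12 kN/m (0→w₀ over full span):
  M_1 = 3w₀Lx/20 - w₀L²/30 - w₀x³/(6L) = 3·12·12·4/20 - 12·12²/30 - 12·4³/(6·12) = 272/15 kN·m
Load 2 — applied couple M₀=-6 kN·m at a=36/5 m (b=L-a=24/5):
  M_2 = R_Ax - M_A  [x≤a] with R_A=-18/25, M_A=-48/25 = (-18/25)·4 - (-48/25) = -24/25 kN·m
Load 3 — point force P=2 kN at a=6 m (b=L-a=6):
  M_3 = Pb²(3a+b)x/L³ - Pab²/L²  [x≤a] = 2·6²·(3·6+6)·4/12³ - 2·6·6²/12² = 1 kN·m
Load 4 — uniform load w=4 kN/m over full span:
  M_4 = wLx/2 - wL²/12 - wx²/2 = 4·12·4/2 - 4·12²/12 - 4·4²/2 = 16 kN·m
Superposition: M = Σ M_i = 2563/75 kN·m ≈ 34.173333 kN·m

M(4) = 2563/75 kN·m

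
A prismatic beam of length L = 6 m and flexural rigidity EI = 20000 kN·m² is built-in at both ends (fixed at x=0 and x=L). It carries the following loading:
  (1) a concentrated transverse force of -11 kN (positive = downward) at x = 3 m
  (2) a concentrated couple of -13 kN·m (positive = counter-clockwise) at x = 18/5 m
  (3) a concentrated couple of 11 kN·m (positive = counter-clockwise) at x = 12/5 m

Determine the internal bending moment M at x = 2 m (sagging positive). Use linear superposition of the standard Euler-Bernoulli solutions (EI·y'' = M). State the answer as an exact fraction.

M(2) = -87/100 kN·m

Load 1 — point force P=-11 kN at a=3 m (b=L-a=3):
  M_1 = Pb²(3a+b)x/L³ - Pab²/L²  [x≤a] = (-11)·3²·(3·3+3)·2/6³ - (-11)·3·3²/6² = -11/4 kN·m
Load 2 — applied couple M₀=-13 kN·m at a=18/5 m (b=L-a=12/5):
  M_2 = R_Ax - M_A  [x≤a] with R_A=-78/25, M_A=-104/25 = (-78/25)·2 - (-104/25) = -52/25 kN·m
Load 3 — applied couple M₀=11 kN·m at a=12/5 m (b=L-a=18/5):
  M_3 = R_Ax - M_A  [x≤a] with R_A=66/25, M_A=33/25 = (66/25)·2 - (33/25) = 99/25 kN·m
Superposition: M = Σ M_i = -87/100 kN·m ≈ -0.870000 kN·m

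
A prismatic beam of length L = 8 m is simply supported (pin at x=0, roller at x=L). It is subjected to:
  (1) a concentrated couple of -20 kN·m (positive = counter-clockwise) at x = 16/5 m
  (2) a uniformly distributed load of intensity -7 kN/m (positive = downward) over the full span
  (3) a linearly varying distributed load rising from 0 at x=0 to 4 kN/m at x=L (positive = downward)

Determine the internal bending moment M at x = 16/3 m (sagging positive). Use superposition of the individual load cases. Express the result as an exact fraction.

Load 1 — applied couple M₀=-20 kN·m at a=16/5 m (b=L-a=24/5):
  M_1 = M₀x/L - M₀  [x>a] = (-20)·(16/3)/8 - (-20) = 20/3 kN·m
Load 2 — uniform load w=-7 kN/m over full span:
  M_2 = wx(L-x)/2 = (-7)·(16/3)·(8-(16/3))/2 = -448/9 kN·m
Load 3 — triangular load w₀=4 kN/m (0→w₀ over full span):
  M_3 = w₀Lx/6 - w₀x³/(6L) = 4·8·(16/3)/6 - 4·(16/3)³/(6·8) = 1280/81 kN·m
Superposition: M = Σ M_i = -2212/81 kN·m ≈ -27.308642 kN·m

M(16/3) = -2212/81 kN·m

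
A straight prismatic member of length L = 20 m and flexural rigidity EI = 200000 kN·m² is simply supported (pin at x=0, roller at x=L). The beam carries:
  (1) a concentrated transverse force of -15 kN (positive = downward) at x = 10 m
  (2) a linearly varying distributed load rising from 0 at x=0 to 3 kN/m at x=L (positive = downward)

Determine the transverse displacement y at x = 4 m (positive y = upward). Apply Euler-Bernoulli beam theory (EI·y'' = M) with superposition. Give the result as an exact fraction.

Load 1 — point force P=-15 kN at a=10 m (b=L-a=10):
  y_1 = -Pbx(L²-b²-x²)/(6LEI)  [x≤a] = -(-15)·10·4·(20²-10²-4²)/(6·20·200000) = 71/10000 m
Load 2 — triangular load w₀=3 kN/m (0→w₀ over full span):
  y_2 = -w₀x(7L⁴-10L²x²+3x⁴)/(360LEI) = -3·4·(7·20⁴-10·20²·4²+3·4⁴)/(360·20·200000) = -688/78125 m
Superposition: y = Σ y_i = -2133/1250000 m ≈ -0.001706 m

y(4) = -2133/1250000 m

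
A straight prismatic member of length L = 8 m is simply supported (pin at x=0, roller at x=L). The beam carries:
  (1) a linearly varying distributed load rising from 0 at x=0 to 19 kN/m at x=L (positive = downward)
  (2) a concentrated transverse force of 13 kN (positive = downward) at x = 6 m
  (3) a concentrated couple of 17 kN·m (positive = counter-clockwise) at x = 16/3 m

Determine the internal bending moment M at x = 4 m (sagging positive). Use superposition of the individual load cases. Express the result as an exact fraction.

M(4) = 195/2 kN·m

Load 1 — triangular load w₀=19 kN/m (0→w₀ over full span):
  M_1 = w₀Lx/6 - w₀x³/(6L) = 19·8·4/6 - 19·4³/(6·8) = 76 kN·m
Load 2 — point force P=13 kN at a=6 m (b=L-a=2):
  M_2 = Pbx/L  [x≤a] = 13·2·4/8 = 13 kN·m
Load 3 — applied couple M₀=17 kN·m at a=16/3 m (b=L-a=8/3):
  M_3 = M₀x/L  [x≤a] = 17·4/8 = 17/2 kN·m
Superposition: M = Σ M_i = 195/2 kN·m ≈ 97.500000 kN·m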